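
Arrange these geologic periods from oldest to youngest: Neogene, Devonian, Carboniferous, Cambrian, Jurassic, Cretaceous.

Cambrian, Devonian, Carboniferous, Jurassic, Cretaceous, Neogene

Group by era (each group listed oldest first) — Paleozoic: Cambrian, Devonian, Carboniferous; Mesozoic: Jurassic, Cretaceous; Cenozoic: Neogene. The eras run Paleozoic → Mesozoic → Cenozoic. Concatenating the groups in that era order gives oldest to youngest directly.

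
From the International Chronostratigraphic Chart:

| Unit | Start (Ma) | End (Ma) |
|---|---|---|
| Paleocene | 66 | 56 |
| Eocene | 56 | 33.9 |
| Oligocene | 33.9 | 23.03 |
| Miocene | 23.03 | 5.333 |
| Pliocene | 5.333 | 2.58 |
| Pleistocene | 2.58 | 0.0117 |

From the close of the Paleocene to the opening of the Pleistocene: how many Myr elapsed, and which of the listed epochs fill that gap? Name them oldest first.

53.42 million years; Eocene, Oligocene, Miocene, Pliocene

End of Paleocene = 56 Ma; start of Pleistocene = 2.58 Ma.
Gap = 56 − 2.58 = 53.42 Myr.
Epochs wholly inside 56–2.58 Ma: Eocene (56–33.9), Oligocene (33.9–23.03), Miocene (23.03–5.333), Pliocene (5.333–2.58).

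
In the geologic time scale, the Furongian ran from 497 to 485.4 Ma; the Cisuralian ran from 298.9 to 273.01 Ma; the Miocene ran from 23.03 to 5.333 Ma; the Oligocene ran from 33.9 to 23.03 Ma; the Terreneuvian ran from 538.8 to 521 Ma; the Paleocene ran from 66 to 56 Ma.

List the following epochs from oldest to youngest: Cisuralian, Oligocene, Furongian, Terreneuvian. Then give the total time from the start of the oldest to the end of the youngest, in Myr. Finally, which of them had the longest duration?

Terreneuvian, Furongian, Cisuralian, Oligocene; total span 515.77 Myr; longest is Cisuralian

From the excerpt: Cisuralian 298.9–273.01; Oligocene 33.9–23.03; Furongian 497–485.4; Terreneuvian 538.8–521 (Ma).
Larger Ma is earlier, so the oldest is Terreneuvian and the youngest is Oligocene; oldest to youngest: Terreneuvian, Furongian, Cisuralian, Oligocene.
Oldest start 538.8 minus youngest end 23.03 gives 515.77 Myr overall.
Individual lengths (start − end): Oligocene 10.87; Terreneuvian 17.8; Furongian 11.6; Cisuralian 25.89. The largest is Cisuralian at 25.89 Myr.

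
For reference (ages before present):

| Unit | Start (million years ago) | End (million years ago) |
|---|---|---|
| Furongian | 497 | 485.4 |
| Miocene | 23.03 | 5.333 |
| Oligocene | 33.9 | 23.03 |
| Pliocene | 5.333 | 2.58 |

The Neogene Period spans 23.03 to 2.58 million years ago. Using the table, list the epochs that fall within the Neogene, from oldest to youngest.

Miocene, Pliocene

Epochs with both bounds inside 23.03–2.58 Ma: Miocene (23.03–5.333), Pliocene (5.333–2.58).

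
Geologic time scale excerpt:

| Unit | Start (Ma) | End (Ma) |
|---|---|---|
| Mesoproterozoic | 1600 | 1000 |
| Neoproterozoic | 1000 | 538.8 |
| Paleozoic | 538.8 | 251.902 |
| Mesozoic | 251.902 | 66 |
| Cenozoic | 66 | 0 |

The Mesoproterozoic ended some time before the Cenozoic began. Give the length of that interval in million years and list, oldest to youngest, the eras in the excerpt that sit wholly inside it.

The Mesoproterozoic closes at 1000 Ma and the Cenozoic opens at 66 Ma, so the interval is 1000 − 66 = 934 Myr.
An era fits inside if it starts at or after 1000 Ma and ends at or before 66 Ma; oldest first that gives Neoproterozoic, Paleozoic, Mesozoic.

934 million years; Neoproterozoic, Paleozoic, Mesozoic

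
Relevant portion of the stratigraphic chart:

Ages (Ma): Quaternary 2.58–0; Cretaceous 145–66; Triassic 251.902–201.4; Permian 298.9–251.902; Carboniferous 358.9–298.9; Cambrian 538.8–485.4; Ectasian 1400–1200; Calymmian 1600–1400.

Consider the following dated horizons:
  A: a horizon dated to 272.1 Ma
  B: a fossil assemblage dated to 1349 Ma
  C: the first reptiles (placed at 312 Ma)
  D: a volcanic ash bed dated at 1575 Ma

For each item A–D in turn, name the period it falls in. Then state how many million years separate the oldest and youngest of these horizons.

Match each age against the start–end ranges in the excerpt: A = 272.1 Ma → Permian (298.9–251.902); B = 1349 Ma → Ectasian (1400–1200); C = 312 Ma → Carboniferous (358.9–298.9); D = 1575 Ma → Calymmian (1600–1400).
The largest age is 1575 Ma and the smallest is 272.1 Ma; their difference is 1302.9 Myr.

A — Permian; B — Ectasian; C — Carboniferous; D — Calymmian; span 1302.9 million years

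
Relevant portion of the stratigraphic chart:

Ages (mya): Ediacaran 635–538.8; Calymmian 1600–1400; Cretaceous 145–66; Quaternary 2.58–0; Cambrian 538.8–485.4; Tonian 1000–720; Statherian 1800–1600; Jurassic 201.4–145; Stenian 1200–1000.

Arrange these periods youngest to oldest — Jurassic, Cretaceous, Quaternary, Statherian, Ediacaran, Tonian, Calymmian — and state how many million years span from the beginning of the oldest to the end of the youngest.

Quaternary → Cretaceous → Jurassic → Ediacaran → Tonian → Calymmian → Statherian; total span 1800 Myr

From the excerpt: Jurassic 201.4–145; Cretaceous 145–66; Quaternary 2.58–0; Statherian 1800–1600; Ediacaran 635–538.8; Tonian 1000–720; Calymmian 1600–1400 (Ma).
Larger Ma is earlier, so the oldest is Statherian and the youngest is Quaternary; youngest to oldest: Quaternary, Cretaceous, Jurassic, Ediacaran, Tonian, Calymmian, Statherian.
Oldest start 1800 minus youngest end 0 gives 1800 Myr overall.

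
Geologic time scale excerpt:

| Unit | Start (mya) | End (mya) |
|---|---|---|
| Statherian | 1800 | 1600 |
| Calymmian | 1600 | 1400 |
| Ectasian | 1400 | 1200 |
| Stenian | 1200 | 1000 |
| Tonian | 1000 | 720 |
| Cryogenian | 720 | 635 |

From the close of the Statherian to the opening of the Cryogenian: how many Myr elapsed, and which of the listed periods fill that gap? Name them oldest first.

880 million years; Calymmian, Ectasian, Stenian, Tonian

End of Statherian = 1600 Ma; start of Cryogenian = 720 Ma.
Gap = 1600 − 720 = 880 Myr.
Periods wholly inside 1600–720 Ma: Calymmian (1600–1400), Ectasian (1400–1200), Stenian (1200–1000), Tonian (1000–720).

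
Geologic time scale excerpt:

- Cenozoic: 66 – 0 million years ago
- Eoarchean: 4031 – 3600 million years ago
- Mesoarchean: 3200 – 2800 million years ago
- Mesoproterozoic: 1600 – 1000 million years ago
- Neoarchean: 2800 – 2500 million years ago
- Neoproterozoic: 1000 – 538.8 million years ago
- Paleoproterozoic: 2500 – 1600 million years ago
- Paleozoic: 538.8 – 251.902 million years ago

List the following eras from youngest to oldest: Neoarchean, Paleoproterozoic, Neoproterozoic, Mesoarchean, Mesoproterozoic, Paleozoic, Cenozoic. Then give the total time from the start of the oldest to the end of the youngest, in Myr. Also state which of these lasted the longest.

Cenozoic → Paleozoic → Neoproterozoic → Mesoproterozoic → Paleoproterozoic → Neoarchean → Mesoarchean; total span 3200 Myr; longest is Paleoproterozoic

Start ages (Ma): Mesoarchean 3200, Neoarchean 2800, Paleoproterozoic 2500, Mesoproterozoic 1600, Neoproterozoic 1000, Paleozoic 538.8, Cenozoic 66.
Ordered youngest to oldest: Cenozoic, Paleozoic, Neoproterozoic, Mesoproterozoic, Paleoproterozoic, Neoarchean, Mesoarchean.
Span = 3200 − 0 = 3200 Myr.
Durations: Paleozoic 286.898, Cenozoic 66, Mesoproterozoic 600, Mesoarchean 400, Neoarchean 300, Paleoproterozoic 900, Neoproterozoic 461.2 → longest is Paleoproterozoic (900 Myr).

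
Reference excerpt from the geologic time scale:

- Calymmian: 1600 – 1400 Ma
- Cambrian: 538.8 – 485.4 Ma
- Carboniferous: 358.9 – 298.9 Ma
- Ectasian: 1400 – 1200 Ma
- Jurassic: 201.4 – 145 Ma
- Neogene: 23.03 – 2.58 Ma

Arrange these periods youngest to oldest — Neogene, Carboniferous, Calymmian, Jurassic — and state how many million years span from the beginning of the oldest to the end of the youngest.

Neogene, Jurassic, Carboniferous, Calymmian; total span 1597.42 Myr

From the excerpt: Neogene 23.03–2.58; Carboniferous 358.9–298.9; Calymmian 1600–1400; Jurassic 201.4–145 (Ma).
Larger Ma is earlier, so the oldest is Calymmian and the youngest is Neogene; youngest to oldest: Neogene, Jurassic, Carboniferous, Calymmian.
Oldest start 1600 minus youngest end 2.58 gives 1597.42 Myr overall.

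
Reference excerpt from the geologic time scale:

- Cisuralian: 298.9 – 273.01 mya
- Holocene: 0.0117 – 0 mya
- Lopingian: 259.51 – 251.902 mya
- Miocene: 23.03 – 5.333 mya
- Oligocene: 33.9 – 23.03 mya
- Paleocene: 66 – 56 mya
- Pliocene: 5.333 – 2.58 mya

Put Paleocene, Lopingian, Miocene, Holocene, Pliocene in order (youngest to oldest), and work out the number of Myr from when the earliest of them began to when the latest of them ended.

Holocene, Pliocene, Miocene, Paleocene, Lopingian; total span 259.51 Myr

From the excerpt: Paleocene 66–56; Lopingian 259.51–251.902; Miocene 23.03–5.333; Holocene 0.0117–0; Pliocene 5.333–2.58 (Ma).
Larger Ma is earlier, so the oldest is Lopingian and the youngest is Holocene; youngest to oldest: Holocene, Pliocene, Miocene, Paleocene, Lopingian.
Oldest start 259.51 minus youngest end 0 gives 259.51 Myr overall.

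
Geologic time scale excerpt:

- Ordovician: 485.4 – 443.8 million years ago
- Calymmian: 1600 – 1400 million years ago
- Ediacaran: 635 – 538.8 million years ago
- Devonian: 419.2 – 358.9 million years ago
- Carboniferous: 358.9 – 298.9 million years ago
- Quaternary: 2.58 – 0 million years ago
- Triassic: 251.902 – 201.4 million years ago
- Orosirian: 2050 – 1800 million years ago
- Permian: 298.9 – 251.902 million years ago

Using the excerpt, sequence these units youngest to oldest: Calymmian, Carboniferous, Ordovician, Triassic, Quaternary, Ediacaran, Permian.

The oldest of these is Calymmian (starts 1600 Ma) and the youngest is Quaternary (ends 0 Ma).
In between, by decreasing start age: Ediacaran (635), Ordovician (485.4), Carboniferous (358.9), Permian (298.9), Triassic (251.902).
Listing youngest first means reversing that sequence.

Quaternary → Triassic → Permian → Carboniferous → Ordovician → Ediacaran → Calymmian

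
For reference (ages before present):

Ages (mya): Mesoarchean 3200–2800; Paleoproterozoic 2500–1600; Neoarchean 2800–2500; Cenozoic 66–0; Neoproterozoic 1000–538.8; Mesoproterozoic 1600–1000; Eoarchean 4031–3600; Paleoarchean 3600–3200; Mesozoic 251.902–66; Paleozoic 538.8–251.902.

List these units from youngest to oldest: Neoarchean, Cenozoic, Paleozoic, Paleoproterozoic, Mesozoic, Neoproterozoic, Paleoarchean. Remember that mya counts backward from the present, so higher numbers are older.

The oldest of these is Paleoarchean (starts 3600 Ma) and the youngest is Cenozoic (ends 0 Ma).
In between, by decreasing start age: Neoarchean (2800), Paleoproterozoic (2500), Neoproterozoic (1000), Paleozoic (538.8), Mesozoic (251.902).
Listing youngest first means reversing that sequence.

Cenozoic, Mesozoic, Paleozoic, Neoproterozoic, Paleoproterozoic, Neoarchean, Paleoarchean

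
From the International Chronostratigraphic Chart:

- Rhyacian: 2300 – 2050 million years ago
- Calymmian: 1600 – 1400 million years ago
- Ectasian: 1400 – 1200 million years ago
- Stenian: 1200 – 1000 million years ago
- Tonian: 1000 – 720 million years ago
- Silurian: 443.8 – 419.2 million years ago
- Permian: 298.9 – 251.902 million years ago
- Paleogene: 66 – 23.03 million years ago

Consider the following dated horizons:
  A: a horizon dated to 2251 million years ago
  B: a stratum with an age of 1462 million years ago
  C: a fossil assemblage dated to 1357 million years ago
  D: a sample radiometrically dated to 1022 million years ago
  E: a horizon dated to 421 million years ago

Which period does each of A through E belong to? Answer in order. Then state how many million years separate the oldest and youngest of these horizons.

A: 2251 Ma lies in 2300–2050 Ma, so Rhyacian.
B: 1462 Ma lies in 1600–1400 Ma, so Calymmian.
C: 1357 Ma lies in 1400–1200 Ma, so Ectasian.
D: 1022 Ma lies in 1200–1000 Ma, so Stenian.
E: 421 Ma lies in 443.8–419.2 Ma, so Silurian.
Oldest = 2251 Ma, youngest = 421 Ma → span 1830 Myr.

A — Rhyacian; B — Calymmian; C — Ectasian; D — Stenian; E — Silurian; span 1830 million years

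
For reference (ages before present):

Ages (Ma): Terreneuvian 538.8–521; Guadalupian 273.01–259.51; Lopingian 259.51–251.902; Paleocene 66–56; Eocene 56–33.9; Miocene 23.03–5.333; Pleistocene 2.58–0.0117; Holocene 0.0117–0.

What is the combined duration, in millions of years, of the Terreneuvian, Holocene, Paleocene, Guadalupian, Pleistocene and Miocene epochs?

Duration is start − end for each: (538.8 − 521) + (0.0117 − 0) + (66 − 56) + (273.01 − 259.51) + (2.58 − 0.0117) + (23.03 − 5.333).
That is 17.8 + 0.0117 + 10 + 13.5 + 2.5683 + 17.697, which totals 61.577 million years.

61.577 million years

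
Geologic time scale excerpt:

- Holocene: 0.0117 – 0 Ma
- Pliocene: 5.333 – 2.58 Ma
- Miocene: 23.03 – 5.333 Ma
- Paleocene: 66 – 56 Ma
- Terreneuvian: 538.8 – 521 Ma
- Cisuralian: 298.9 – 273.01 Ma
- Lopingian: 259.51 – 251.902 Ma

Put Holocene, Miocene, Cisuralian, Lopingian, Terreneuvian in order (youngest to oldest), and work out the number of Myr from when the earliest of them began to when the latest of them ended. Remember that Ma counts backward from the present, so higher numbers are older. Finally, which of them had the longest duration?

Holocene → Miocene → Lopingian → Cisuralian → Terreneuvian; total span 538.8 Myr; longest is Cisuralian

Start ages (Ma): Terreneuvian 538.8, Cisuralian 298.9, Lopingian 259.51, Miocene 23.03, Holocene 0.0117.
Ordered youngest to oldest: Holocene, Miocene, Lopingian, Cisuralian, Terreneuvian.
Span = 538.8 − 0 = 538.8 Myr.
Durations: Lopingian 7.608, Terreneuvian 17.8, Holocene 0.0117, Miocene 17.697, Cisuralian 25.89 → longest is Cisuralian (25.89 Myr).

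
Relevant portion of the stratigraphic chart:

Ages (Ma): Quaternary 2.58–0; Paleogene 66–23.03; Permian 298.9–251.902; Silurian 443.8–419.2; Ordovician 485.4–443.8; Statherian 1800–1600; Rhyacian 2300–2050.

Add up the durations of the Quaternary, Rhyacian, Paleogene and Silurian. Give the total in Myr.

320.15 million years

Each duration: Quaternary = 2.58; Rhyacian = 250; Paleogene = 42.97; Silurian = 24.6.
Sum: 2.58 + 250 + 42.97 + 24.6 = 320.15 Myr.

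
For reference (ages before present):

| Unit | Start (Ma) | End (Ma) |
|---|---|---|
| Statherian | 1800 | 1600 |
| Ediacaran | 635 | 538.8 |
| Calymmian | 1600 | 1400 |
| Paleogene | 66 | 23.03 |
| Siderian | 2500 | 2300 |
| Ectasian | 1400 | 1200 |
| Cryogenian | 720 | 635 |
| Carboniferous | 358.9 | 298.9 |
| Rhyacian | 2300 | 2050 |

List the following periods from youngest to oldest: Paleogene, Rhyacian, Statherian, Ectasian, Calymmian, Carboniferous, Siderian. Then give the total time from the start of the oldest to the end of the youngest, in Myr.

From the excerpt: Paleogene 66–23.03; Rhyacian 2300–2050; Statherian 1800–1600; Ectasian 1400–1200; Calymmian 1600–1400; Carboniferous 358.9–298.9; Siderian 2500–2300 (Ma).
Larger Ma is earlier, so the oldest is Siderian and the youngest is Paleogene; youngest to oldest: Paleogene, Carboniferous, Ectasian, Calymmian, Statherian, Rhyacian, Siderian.
Oldest start 2500 minus youngest end 23.03 gives 2476.97 Myr overall.

Paleogene → Carboniferous → Ectasian → Calymmian → Statherian → Rhyacian → Siderian; total span 2476.97 Myr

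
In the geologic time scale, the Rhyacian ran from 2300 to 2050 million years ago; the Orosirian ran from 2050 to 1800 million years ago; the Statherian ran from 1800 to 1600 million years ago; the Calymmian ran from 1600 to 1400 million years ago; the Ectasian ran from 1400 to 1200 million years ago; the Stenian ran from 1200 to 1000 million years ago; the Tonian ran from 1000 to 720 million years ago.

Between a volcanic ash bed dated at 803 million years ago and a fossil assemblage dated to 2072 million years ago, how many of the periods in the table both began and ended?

The older date is 2072 Ma and the younger is 803 Ma.
Periods with start < 2072 and end > 803 Ma: Orosirian (2050–1800), Statherian (1800–1600), Calymmian (1600–1400), Ectasian (1400–1200), Stenian (1200–1000).
That is 5 complete periods.

5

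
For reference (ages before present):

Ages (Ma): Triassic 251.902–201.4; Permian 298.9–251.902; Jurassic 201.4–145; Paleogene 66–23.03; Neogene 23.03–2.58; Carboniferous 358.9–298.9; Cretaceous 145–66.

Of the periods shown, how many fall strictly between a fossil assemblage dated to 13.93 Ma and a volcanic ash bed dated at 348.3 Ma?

348.3 Ma sits inside the Carboniferous (358.9–298.9) and 13.93 Ma inside the Neogene (23.03–2.58); neither of those is wholly between the two dates.
The listed periods lying completely between them are Permian, Triassic, Jurassic, Cretaceous, Paleogene — 5 in all.

5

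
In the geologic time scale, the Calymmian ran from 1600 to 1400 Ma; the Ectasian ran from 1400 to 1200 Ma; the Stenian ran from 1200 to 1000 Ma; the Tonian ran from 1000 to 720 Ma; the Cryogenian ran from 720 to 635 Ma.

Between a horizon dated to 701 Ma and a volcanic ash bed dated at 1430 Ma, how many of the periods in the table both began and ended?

3

1430 Ma sits inside the Calymmian (1600–1400) and 701 Ma inside the Cryogenian (720–635); neither of those is wholly between the two dates.
The listed periods lying completely between them are Ectasian, Stenian, Tonian — 3 in all.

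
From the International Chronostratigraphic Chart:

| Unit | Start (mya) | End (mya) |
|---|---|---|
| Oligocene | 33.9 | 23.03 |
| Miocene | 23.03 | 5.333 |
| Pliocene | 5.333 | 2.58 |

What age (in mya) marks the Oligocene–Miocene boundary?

The Oligocene ends and the Miocene begins at 23.03 mya.

23.03 mya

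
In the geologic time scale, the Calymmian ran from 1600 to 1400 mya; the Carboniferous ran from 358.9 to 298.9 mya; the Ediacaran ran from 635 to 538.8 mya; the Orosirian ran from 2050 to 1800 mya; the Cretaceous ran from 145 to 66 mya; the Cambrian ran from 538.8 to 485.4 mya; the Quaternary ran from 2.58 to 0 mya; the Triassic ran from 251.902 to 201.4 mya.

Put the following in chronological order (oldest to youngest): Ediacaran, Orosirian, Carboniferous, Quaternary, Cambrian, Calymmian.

The oldest of these is Orosirian (starts 2050 Ma) and the youngest is Quaternary (ends 0 Ma).
In between, by decreasing start age: Calymmian (1600), Ediacaran (635), Cambrian (538.8), Carboniferous (358.9).

Orosirian, Calymmian, Ediacaran, Cambrian, Carboniferous, Quaternary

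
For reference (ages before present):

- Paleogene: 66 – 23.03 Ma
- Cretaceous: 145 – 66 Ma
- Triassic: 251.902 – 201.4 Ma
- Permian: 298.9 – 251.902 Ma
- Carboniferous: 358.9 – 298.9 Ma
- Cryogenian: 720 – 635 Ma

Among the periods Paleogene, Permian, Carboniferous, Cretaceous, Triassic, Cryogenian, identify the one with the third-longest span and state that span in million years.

Carboniferous, 60 million years

Start − end for each: Paleogene 66 − 23.03 = 42.97; Permian 298.9 − 251.902 = 46.998; Carboniferous 358.9 − 298.9 = 60; Cretaceous 145 − 66 = 79; Triassic 251.902 − 201.4 = 50.502; Cryogenian 720 − 635 = 85.
Ranking these from longest: Cryogenian > Cretaceous > Carboniferous > Triassic > Permian > Paleogene.
Position 3 in that ranking is Carboniferous, which lasted 60 Myr.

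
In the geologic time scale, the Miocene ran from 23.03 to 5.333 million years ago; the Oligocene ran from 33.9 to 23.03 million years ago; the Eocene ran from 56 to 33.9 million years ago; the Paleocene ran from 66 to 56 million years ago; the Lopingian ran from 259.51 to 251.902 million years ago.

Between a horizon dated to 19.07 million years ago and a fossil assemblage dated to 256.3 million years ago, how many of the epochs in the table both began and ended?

The older date is 256.3 Ma and the younger is 19.07 Ma.
Epochs with start < 256.3 and end > 19.07 Ma: Paleocene (66–56), Eocene (56–33.9), Oligocene (33.9–23.03).
That is 3 complete epochs.

3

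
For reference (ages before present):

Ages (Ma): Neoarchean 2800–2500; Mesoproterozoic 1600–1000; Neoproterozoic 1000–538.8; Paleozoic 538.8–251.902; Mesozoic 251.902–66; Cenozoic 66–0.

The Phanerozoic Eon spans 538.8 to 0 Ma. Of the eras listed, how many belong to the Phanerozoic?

Eras inside 538.8–0 Ma: Paleozoic, Mesozoic, Cenozoic — 3 in total.

3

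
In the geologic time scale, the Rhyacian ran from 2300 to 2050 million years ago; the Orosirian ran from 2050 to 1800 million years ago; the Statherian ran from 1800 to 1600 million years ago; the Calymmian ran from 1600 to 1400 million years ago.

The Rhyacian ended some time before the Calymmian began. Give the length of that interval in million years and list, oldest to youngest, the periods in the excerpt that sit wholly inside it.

450 million years; Orosirian, Statherian

End of Rhyacian = 2050 Ma; start of Calymmian = 1600 Ma.
Gap = 2050 − 1600 = 450 Myr.
Periods wholly inside 2050–1600 Ma: Orosirian (2050–1800), Statherian (1800–1600).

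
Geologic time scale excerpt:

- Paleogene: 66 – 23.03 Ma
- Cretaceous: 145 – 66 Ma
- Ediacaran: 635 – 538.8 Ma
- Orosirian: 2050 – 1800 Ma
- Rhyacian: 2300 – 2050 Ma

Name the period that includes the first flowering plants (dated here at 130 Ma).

130 Ma lies between 145 and 66 Ma, so it falls in the Cretaceous.

Cretaceous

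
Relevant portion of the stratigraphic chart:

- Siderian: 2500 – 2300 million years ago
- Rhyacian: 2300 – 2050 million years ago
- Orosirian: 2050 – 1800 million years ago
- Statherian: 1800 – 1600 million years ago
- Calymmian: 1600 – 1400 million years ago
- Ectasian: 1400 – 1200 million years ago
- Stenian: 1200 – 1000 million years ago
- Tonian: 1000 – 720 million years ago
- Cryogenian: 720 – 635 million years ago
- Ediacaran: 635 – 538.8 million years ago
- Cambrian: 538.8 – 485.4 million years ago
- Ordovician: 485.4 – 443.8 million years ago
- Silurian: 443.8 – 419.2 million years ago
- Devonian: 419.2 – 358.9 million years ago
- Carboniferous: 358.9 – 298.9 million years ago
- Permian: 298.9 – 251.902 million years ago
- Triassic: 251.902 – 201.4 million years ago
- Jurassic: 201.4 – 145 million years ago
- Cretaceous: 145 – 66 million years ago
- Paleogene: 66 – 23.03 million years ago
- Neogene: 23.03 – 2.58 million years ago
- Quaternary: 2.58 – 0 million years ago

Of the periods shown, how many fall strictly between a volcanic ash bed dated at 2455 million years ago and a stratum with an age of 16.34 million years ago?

19

The older date is 2455 Ma and the younger is 16.34 Ma.
Periods with start < 2455 and end > 16.34 Ma: Rhyacian (2300–2050), Orosirian (2050–1800), Statherian (1800–1600), Calymmian (1600–1400), Ectasian (1400–1200), Stenian (1200–1000), Tonian (1000–720), Cryogenian (720–635), Ediacaran (635–538.8), Cambrian (538.8–485.4), Ordovician (485.4–443.8), Silurian (443.8–419.2), Devonian (419.2–358.9), Carboniferous (358.9–298.9), Permian (298.9–251.902), Triassic (251.902–201.4), Jurassic (201.4–145), Cretaceous (145–66), Paleogene (66–23.03).
That is 19 complete periods.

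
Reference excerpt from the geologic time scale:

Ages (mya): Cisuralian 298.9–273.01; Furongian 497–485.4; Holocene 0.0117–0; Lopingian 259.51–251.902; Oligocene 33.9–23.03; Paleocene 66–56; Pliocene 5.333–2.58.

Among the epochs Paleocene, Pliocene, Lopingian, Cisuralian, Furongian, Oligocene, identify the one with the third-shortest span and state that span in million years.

Paleocene, 10 million years

Durations: Paleocene 10; Pliocene 2.753; Lopingian 7.608; Cisuralian 25.89; Furongian 11.6; Oligocene 10.87 Myr.
Sorted shortest-first: Pliocene (2.753), Lopingian (7.608), Paleocene (10), Oligocene (10.87), Furongian (11.6), Cisuralian (25.89).
The third shortest is Paleocene at 10 Myr.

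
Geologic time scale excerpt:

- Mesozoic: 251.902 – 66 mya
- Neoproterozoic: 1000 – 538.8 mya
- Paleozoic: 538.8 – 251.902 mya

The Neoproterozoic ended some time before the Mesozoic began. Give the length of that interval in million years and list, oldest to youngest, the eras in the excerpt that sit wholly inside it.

286.898 million years; Paleozoic

The Neoproterozoic closes at 538.8 Ma and the Mesozoic opens at 251.902 Ma, so the interval is 538.8 − 251.902 = 286.898 Myr.
An era fits inside if it starts at or after 538.8 Ma and ends at or before 251.902 Ma; oldest first that gives Paleozoic.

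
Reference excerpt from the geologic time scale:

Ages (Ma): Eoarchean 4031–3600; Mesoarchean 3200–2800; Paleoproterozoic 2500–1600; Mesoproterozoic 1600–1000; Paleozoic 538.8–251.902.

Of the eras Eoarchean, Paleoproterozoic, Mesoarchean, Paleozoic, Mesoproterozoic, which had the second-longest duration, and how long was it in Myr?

Mesoproterozoic, 600 million years

Durations: Eoarchean 431; Paleoproterozoic 900; Mesoarchean 400; Paleozoic 286.898; Mesoproterozoic 600 Myr.
Sorted longest-first: Paleoproterozoic (900), Mesoproterozoic (600), Eoarchean (431), Mesoarchean (400), Paleozoic (286.898).
The second longest is Mesoproterozoic at 600 Myr.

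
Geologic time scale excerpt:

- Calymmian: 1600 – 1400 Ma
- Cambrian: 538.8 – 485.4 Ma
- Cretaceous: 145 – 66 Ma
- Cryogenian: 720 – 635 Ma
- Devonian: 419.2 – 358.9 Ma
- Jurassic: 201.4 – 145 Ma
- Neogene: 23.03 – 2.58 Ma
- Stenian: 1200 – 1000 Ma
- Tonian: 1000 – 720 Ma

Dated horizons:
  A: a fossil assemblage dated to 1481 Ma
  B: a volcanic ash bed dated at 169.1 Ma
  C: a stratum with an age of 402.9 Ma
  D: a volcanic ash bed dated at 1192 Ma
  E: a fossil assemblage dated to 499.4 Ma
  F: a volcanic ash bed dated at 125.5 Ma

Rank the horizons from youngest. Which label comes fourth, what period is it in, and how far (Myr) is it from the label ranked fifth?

Smaller Ma means younger, so youngest first: F 125.5 < B 169.1 < C 402.9 < E 499.4 < D 1192 < A 1481.
Counting 4 along gives E (499.4 Ma); the excerpt puts that inside the Cambrian, 538.8–485.4 Ma.
Next in line is D (1192 Ma), and 1192 − 499.4 = 692.6 Myr.

E, in the Cambrian; 692.6 million years to D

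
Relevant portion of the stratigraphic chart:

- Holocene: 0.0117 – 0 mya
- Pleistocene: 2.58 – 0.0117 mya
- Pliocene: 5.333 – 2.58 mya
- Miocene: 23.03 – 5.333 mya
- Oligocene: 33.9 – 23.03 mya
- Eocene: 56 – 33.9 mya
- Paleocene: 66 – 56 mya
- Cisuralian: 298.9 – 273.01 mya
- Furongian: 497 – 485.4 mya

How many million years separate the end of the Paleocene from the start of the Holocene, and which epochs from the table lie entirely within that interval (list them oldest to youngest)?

End of Paleocene = 56 Ma; start of Holocene = 0.0117 Ma.
Gap = 56 − 0.0117 = 55.9883 Myr.
Epochs wholly inside 56–0.0117 Ma: Eocene (56–33.9), Oligocene (33.9–23.03), Miocene (23.03–5.333), Pliocene (5.333–2.58), Pleistocene (2.58–0.0117).

55.9883 million years; Eocene, Oligocene, Miocene, Pliocene, Pleistocene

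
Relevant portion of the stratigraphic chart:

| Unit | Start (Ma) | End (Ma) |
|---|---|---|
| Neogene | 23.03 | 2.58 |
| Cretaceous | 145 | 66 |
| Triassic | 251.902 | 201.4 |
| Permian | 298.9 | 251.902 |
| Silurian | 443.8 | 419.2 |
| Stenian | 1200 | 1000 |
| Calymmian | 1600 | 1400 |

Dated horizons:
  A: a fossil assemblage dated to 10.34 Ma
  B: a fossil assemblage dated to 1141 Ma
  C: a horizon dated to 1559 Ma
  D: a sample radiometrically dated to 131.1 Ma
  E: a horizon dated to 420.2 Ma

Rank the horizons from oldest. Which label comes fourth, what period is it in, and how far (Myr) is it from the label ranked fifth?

Larger Ma means older, so oldest first: C 1559 > B 1141 > E 420.2 > D 131.1 > A 10.34.
Counting 4 along gives D (131.1 Ma); the excerpt puts that inside the Cretaceous, 145–66 Ma.
Next in line is A (10.34 Ma), and 131.1 − 10.34 = 120.76 Myr.

D, in the Cretaceous; 120.76 million years to A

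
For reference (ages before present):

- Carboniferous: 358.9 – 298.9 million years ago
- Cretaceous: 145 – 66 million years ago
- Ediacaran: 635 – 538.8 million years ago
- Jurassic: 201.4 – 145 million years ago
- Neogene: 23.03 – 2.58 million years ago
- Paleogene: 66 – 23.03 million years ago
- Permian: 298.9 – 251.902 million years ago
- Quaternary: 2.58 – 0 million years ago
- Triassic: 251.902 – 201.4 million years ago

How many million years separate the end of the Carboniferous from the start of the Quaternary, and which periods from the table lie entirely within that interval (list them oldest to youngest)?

End of Carboniferous = 298.9 Ma; start of Quaternary = 2.58 Ma.
Gap = 298.9 − 2.58 = 296.32 Myr.
Periods wholly inside 298.9–2.58 Ma: Permian (298.9–251.902), Triassic (251.902–201.4), Jurassic (201.4–145), Cretaceous (145–66), Paleogene (66–23.03), Neogene (23.03–2.58).

296.32 million years; Permian, Triassic, Jurassic, Cretaceous, Paleogene, Neogene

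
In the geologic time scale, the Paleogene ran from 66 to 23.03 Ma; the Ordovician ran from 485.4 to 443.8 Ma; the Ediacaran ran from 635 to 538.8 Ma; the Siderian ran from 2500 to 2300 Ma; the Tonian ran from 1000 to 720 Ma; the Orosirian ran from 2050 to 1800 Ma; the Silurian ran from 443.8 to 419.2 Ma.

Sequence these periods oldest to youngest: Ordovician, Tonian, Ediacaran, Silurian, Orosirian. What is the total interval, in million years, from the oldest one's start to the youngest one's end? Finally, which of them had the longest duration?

From the excerpt: Ordovician 485.4–443.8; Tonian 1000–720; Ediacaran 635–538.8; Silurian 443.8–419.2; Orosirian 2050–1800 (Ma).
Larger Ma is earlier, so the oldest is Orosirian and the youngest is Silurian; oldest to youngest: Orosirian, Tonian, Ediacaran, Ordovician, Silurian.
Oldest start 2050 minus youngest end 419.2 gives 1630.8 Myr overall.
Individual lengths (start − end): Tonian 280; Orosirian 250; Ediacaran 96.2; Silurian 24.6; Ordovician 41.6. The largest is Tonian at 280 Myr.

Orosirian, Tonian, Ediacaran, Ordovician, Silurian; total span 1630.8 Myr; longest is Tonian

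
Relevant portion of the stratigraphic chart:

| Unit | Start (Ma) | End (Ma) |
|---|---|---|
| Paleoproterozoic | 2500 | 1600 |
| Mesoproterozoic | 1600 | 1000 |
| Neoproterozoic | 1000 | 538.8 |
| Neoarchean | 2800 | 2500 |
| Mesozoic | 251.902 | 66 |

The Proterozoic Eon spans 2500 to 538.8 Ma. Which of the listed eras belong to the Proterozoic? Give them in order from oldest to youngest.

Paleoproterozoic, Mesoproterozoic, Neoproterozoic

Eras with both bounds inside 2500–538.8 Ma: Paleoproterozoic (2500–1600), Mesoproterozoic (1600–1000), Neoproterozoic (1000–538.8).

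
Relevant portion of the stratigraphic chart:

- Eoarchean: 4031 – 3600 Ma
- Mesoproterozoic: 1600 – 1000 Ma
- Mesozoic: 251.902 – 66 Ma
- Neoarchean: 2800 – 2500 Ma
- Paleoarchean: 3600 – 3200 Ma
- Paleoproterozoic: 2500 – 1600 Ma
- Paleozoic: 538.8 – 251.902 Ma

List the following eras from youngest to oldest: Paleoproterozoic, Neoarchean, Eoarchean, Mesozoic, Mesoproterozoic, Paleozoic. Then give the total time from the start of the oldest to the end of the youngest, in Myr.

Mesozoic, Paleozoic, Mesoproterozoic, Paleoproterozoic, Neoarchean, Eoarchean; total span 3965 Myr

From the excerpt: Paleoproterozoic 2500–1600; Neoarchean 2800–2500; Eoarchean 4031–3600; Mesozoic 251.902–66; Mesoproterozoic 1600–1000; Paleozoic 538.8–251.902 (Ma).
Larger Ma is earlier, so the oldest is Eoarchean and the youngest is Mesozoic; youngest to oldest: Mesozoic, Paleozoic, Mesoproterozoic, Paleoproterozoic, Neoarchean, Eoarchean.
Oldest start 4031 minus youngest end 66 gives 3965 Myr overall.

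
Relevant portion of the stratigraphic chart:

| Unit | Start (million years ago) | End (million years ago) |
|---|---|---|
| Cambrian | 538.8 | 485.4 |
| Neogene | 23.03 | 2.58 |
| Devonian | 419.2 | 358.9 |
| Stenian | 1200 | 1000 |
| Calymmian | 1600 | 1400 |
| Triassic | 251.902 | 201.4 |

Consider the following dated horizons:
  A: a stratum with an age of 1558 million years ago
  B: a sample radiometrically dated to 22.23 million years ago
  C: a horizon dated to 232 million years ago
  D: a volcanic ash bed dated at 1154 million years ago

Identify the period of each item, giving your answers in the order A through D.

A — Calymmian; B — Neogene; C — Triassic; D — Stenian

Match each age against the start–end ranges in the excerpt: A = 1558 Ma → Calymmian (1600–1400); B = 22.23 Ma → Neogene (23.03–2.58); C = 232 Ma → Triassic (251.902–201.4); D = 1154 Ma → Stenian (1200–1000).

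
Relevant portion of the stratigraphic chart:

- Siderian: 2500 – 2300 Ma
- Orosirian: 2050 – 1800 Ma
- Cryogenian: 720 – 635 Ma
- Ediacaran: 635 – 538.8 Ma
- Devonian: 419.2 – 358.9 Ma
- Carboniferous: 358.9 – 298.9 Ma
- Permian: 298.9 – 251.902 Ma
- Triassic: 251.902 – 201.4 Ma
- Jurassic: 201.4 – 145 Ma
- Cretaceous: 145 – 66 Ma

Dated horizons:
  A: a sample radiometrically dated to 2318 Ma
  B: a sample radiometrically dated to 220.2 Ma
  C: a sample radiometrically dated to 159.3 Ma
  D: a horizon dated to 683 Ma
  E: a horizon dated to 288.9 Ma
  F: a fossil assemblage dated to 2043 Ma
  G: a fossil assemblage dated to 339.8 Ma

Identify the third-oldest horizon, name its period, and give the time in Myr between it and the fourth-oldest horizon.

Sorted oldest-first by Ma: A (2318), F (2043), D (683), G (339.8), E (288.9), B (220.2), C (159.3).
The third oldest is D at 683 Ma, which lies in 720–635 Ma: the Cryogenian.
The fourth oldest is G at 339.8 Ma; separation = |683 − 339.8| = 343.2 Myr.

D, in the Cryogenian; 343.2 million years to G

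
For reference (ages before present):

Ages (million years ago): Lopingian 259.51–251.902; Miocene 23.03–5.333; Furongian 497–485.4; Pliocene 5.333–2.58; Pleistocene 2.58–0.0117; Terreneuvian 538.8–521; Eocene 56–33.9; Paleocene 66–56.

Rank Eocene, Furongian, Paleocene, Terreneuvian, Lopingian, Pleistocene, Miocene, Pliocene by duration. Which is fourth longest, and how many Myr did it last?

Furongian, 11.6 million years

Start − end for each: Eocene 56 − 33.9 = 22.1; Furongian 497 − 485.4 = 11.6; Paleocene 66 − 56 = 10; Terreneuvian 538.8 − 521 = 17.8; Lopingian 259.51 − 251.902 = 7.608; Pleistocene 2.58 − 0.0117 = 2.5683; Miocene 23.03 − 5.333 = 17.697; Pliocene 5.333 − 2.58 = 2.753.
Ranking these from longest: Eocene > Terreneuvian > Miocene > Furongian > Paleocene > Lopingian > Pliocene > Pleistocene.
Position 4 in that ranking is Furongian, which lasted 11.6 Myr.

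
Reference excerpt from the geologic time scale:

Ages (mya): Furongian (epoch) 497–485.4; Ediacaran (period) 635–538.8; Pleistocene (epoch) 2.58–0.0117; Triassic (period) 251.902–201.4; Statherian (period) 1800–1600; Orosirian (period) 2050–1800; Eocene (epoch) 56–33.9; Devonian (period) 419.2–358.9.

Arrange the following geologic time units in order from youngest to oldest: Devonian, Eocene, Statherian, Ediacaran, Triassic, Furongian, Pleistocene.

Pleistocene, Eocene, Triassic, Devonian, Furongian, Ediacaran, Statherian

Sorting by start age (ascending Ma, since larger Ma = older): Pleistocene start 2.58, Eocene start 56, Triassic start 251.902, Devonian start 419.2, Furongian start 497, Ediacaran start 635, Statherian start 1800.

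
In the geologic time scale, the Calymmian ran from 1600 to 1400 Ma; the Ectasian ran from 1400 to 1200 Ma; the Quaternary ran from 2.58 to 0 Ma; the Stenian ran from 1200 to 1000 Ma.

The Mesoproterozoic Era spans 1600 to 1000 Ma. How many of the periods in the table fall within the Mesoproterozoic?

Periods inside 1600–1000 Ma: Calymmian, Ectasian, Stenian — 3 in total.

3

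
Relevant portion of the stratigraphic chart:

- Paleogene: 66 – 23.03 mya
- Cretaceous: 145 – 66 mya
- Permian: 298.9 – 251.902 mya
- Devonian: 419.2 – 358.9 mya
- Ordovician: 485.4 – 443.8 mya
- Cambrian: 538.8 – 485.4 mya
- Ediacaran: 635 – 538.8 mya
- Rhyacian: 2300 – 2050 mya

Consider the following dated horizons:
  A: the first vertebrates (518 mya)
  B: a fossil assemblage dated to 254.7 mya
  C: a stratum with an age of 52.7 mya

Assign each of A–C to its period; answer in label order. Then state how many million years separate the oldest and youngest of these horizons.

Match each age against the start–end ranges in the excerpt: A = 518 Ma → Cambrian (538.8–485.4); B = 254.7 Ma → Permian (298.9–251.902); C = 52.7 Ma → Paleogene (66–23.03).
The largest age is 518 Ma and the smallest is 52.7 Ma; their difference is 465.3 Myr.

A — Cambrian; B — Permian; C — Paleogene; span 465.3 million years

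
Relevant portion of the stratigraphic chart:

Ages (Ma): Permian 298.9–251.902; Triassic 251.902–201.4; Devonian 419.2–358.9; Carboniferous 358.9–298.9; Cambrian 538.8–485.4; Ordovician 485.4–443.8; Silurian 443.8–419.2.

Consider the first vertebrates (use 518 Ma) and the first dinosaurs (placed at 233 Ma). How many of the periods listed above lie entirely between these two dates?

518 Ma sits inside the Cambrian (538.8–485.4) and 233 Ma inside the Triassic (251.902–201.4); neither of those is wholly between the two dates.
The listed periods lying completely between them are Ordovician, Silurian, Devonian, Carboniferous, Permian — 5 in all.

5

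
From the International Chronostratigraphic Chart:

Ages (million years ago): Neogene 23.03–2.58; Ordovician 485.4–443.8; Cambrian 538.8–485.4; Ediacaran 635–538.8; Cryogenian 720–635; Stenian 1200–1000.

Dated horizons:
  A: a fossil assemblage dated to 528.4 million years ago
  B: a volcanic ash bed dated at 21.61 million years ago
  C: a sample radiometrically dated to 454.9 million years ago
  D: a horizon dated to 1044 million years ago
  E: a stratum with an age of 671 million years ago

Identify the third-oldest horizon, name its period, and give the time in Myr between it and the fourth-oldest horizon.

A, in the Cambrian; 73.5 million years to C

Larger Ma means older, so oldest first: D 1044 > E 671 > A 528.4 > C 454.9 > B 21.61.
Counting 3 along gives A (528.4 Ma); the excerpt puts that inside the Cambrian, 538.8–485.4 Ma.
Next in line is C (454.9 Ma), and 528.4 − 454.9 = 73.5 Myr.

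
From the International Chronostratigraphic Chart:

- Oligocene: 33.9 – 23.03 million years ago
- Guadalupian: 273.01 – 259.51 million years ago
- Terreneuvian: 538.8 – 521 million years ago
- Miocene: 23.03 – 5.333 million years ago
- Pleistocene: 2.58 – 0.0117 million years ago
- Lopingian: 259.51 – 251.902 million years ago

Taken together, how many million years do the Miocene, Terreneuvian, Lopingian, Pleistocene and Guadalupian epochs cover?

59.1733 million years

Each duration: Miocene = 17.697; Terreneuvian = 17.8; Lopingian = 7.608; Pleistocene = 2.5683; Guadalupian = 13.5.
Sum: 17.697 + 17.8 + 7.608 + 2.5683 + 13.5 = 59.1733 Myr.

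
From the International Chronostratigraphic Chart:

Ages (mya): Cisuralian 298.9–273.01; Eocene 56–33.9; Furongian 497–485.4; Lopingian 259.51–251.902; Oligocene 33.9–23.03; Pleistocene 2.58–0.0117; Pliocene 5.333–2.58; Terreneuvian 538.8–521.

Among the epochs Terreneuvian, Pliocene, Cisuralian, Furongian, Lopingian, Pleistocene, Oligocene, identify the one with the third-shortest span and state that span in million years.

Durations: Terreneuvian 17.8; Pliocene 2.753; Cisuralian 25.89; Furongian 11.6; Lopingian 7.608; Pleistocene 2.5683; Oligocene 10.87 Myr.
Sorted shortest-first: Pleistocene (2.5683), Pliocene (2.753), Lopingian (7.608), Oligocene (10.87), Furongian (11.6), Terreneuvian (17.8), Cisuralian (25.89).
The third shortest is Lopingian at 7.608 Myr.

Lopingian, 7.608 million years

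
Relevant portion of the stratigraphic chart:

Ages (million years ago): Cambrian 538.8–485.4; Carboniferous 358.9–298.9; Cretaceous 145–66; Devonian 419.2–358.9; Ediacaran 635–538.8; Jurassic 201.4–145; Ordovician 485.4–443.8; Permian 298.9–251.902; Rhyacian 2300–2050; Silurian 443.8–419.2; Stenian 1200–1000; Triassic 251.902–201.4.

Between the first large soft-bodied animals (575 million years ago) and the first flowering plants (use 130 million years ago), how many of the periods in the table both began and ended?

575 Ma sits inside the Ediacaran (635–538.8) and 130 Ma inside the Cretaceous (145–66); neither of those is wholly between the two dates.
The listed periods lying completely between them are Cambrian, Ordovician, Silurian, Devonian, Carboniferous, Permian, Triassic, Jurassic — 8 in all.

8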